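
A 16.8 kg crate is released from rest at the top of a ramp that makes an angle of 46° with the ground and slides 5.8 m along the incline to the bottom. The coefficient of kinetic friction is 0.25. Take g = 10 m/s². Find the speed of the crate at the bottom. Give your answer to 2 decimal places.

The weight component along the incline is mg sin 46° = 120.849 N and the normal force is N = mg cos 46° = 116.703 N.
Friction up the slope is f = μN = 0.25 × 116.703 = 29.176 N, so the net downslope force is 120.849 − 29.176 = 91.673 N and a = 91.673 / 16.8 = 5.4567 m/s².
Starting from rest over a distance of 5.8 m, v² = 2aL = 2 × 5.4567 × 5.8 = 63.2977, so v = 7.9560 m/s.

7.96 m/s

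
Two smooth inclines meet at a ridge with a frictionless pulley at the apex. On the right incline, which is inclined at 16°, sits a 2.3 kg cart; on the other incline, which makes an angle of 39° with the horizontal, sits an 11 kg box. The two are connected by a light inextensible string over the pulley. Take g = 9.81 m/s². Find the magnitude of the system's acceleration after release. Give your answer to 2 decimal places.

4.64 m/s²

Resolve each weight along its own incline: the 2.3 kg mass has component 2.3 × 9.81 × sin 16° = 6.219 N down its slope, and the 11 kg mass has 11 × 9.81 × sin 39° = 67.910 N down its slope.
The 11 kg side's 67.910 N exceeds the other side's 6.219 N, so that mass slides down and the 2.3 kg mass slides up. Taking that direction as positive, Newton's second law for the whole system gives 67.910 − 6.219 = (2.3 + 11) a, so a = 61.691 / 13.3 = 4.6384 m/s².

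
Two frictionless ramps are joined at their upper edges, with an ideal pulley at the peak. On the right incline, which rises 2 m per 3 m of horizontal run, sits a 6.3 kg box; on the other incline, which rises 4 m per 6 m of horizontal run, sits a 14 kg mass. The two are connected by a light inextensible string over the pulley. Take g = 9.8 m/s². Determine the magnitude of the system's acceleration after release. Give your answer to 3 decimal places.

2.062 m/s²

Resolve each weight along its own incline: the 6.3 kg mass has component 6.3 × 9.8 × sin 33.69° = 34.247 N down its slope, and the 14 kg mass has 14 × 9.8 × sin 33.69° = 76.105 N down its slope.
The 14 kg side's 76.105 N exceeds the other side's 34.247 N, so that mass slides down and the 6.3 kg mass slides up. Taking that direction as positive, Newton's second law for the whole system gives 76.105 − 34.247 = (6.3 + 14) a, so a = 41.858 / 20.3 = 2.0620 m/s².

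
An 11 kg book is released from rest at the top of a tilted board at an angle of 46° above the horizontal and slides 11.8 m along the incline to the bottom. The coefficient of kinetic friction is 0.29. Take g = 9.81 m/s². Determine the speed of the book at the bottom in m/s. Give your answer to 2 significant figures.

11 m/s

The weight component along the incline is mg sin 46° = 77.624 N and the normal force is N = mg cos 46° = 74.961 N.
Friction up the slope is f = μN = 0.29 × 74.961 = 21.739 N, so the net downslope force is 77.624 − 21.739 = 55.885 N and a = 55.885 / 11 = 5.0805 m/s².
Starting from rest over a distance of 11.8 m, v² = 2aL = 2 × 5.0805 × 11.8 = 119.8998, so v = 10.9499 m/s.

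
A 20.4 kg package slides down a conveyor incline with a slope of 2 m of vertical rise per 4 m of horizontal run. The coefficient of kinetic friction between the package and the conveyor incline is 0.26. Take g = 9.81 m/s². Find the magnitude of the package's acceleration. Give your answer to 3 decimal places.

Resolving the weight along the incline: the component pulling the package down the slope is mg sin 26.57° = 20.4 × 9.81 × 0.4472 = 89.495 N, and the normal force is N = mg cos 26.57° = 20.4 × 9.81 × 0.8944 = 178.991 N.
Kinetic friction acts up the slope with magnitude f = μN = 0.26 × 178.991 = 46.538 N.
Net force along the incline is 89.495 − 46.538 = 42.957 N, so a = 42.957 / 20.4 = 2.1057 m/s².

2.106 m/s²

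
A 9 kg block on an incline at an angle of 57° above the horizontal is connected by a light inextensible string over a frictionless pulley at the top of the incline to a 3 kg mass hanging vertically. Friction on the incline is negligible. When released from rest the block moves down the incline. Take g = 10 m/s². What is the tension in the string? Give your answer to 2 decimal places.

41.37 N

For the block on the incline: the weight component along the slope is m₁g sin 57° = 9 × 10 × 0.8387 = 75.483 N and the normal force is N = m₁g cos 57° = 49.018 N.
Newton's second law for the block (down-slope positive): 75.483 − T = 9 a. For the hanging mass (upward positive): T − 3 × 10 = 3 a.
Adding the two equations eliminates T: 45.483 = 12 a, so a = 3.7902 m/s².
Then from the hanging mass's equation, T = 3 × (10 + 3.7902) = 41.371 N.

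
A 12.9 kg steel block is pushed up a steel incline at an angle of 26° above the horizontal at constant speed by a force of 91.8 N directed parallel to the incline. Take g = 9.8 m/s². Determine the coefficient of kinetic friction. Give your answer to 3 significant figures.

0.320

At constant speed ΣF = 0 along the incline. The applied 91.8 N acts up the slope; the weight component mg sin 26° = 55.419 N and kinetic friction μN both act down the slope.
So 91.8 = 55.419 + μ × 113.626, giving μ = (91.8 − 55.419) / 113.626 = 0.3202.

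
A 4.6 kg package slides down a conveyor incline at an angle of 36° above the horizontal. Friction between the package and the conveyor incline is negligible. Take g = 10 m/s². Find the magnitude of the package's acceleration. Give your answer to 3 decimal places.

5.878 m/s²

Resolving the weight along the incline: the component pulling the package down the slope is mg sin 36° = 4.6 × 10 × 0.5878 = 27.039 N, and the normal force is N = mg cos 36° = 4.6 × 10 × 0.8090 = 37.214 N.
With no friction the net force along the incline is 27.039 N, so a = g sin 36° = 27.039 / 4.6 = 5.8780 m/s².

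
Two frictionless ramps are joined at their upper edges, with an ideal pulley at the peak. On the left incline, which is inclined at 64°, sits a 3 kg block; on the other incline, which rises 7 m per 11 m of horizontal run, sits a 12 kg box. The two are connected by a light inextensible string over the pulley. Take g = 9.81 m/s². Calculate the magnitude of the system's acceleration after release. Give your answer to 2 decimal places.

2.45 m/s²

Resolve each weight along its own incline: the 3 kg mass has component 3 × 9.81 × sin 64° = 26.452 N down its slope, and the 12 kg mass has 12 × 9.81 × sin 32.47° = 63.201 N down its slope.
The 12 kg side's 63.201 N exceeds the other side's 26.452 N, so that mass slides down and the 3 kg mass slides up. Taking that direction as positive, Newton's second law for the whole system gives 63.201 − 26.452 = (3 + 12) a, so a = 36.749 / 15 = 2.4499 m/s².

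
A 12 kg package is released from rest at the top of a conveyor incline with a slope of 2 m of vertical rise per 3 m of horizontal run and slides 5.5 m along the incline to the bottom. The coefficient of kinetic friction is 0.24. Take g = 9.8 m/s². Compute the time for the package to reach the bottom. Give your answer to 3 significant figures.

1.78 s

The weight component along the incline is mg sin 33.69° = 65.233 N and the normal force is N = mg cos 33.69° = 97.849 N.
Friction up the slope is f = μN = 0.24 × 97.849 = 23.484 N, so the net downslope force is 65.233 − 23.484 = 41.749 N and a = 41.749 / 12 = 3.4791 m/s².
Starting from rest, L = ½at², so t = √(2L/a) = √(2 × 5.5 / 3.4791) = 1.7781 s.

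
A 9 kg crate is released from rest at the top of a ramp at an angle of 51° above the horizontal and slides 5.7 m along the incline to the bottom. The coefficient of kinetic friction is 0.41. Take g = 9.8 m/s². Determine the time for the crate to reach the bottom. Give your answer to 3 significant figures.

The weight component along the incline is mg sin 51° = 68.544 N and the normal force is N = mg cos 51° = 55.506 N.
Friction up the slope is f = μN = 0.41 × 55.506 = 22.757 N, so the net downslope force is 68.544 − 22.757 = 45.787 N and a = 45.787 / 9 = 5.0874 m/s².
Starting from rest, L = ½at², so t = √(2L/a) = √(2 × 5.7 / 5.0874) = 1.4969 s.

1.50 s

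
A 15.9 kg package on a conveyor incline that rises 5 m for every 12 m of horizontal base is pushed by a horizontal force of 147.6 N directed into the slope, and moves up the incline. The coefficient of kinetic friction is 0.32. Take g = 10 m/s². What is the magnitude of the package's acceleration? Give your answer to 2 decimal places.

The horizontal push has components F cos 22.62° = 147.6 × 0.9231 = 136.250 N up the incline and F sin 22.62° = 147.6 × 0.3846 = 56.767 N pressing into the surface.
The normal force is therefore N = mg cos 22.62° + F sin 22.62° = 146.773 + 56.767 = 203.540 N, and kinetic friction down the slope is μN = 0.32 × 203.540 = 65.133 N.
Along the incline: F cos 22.62° − mg sin 22.62° − μN = ma, so 136.250 − 61.151 − 65.133 = 15.9 a, giving a = 0.6268 m/s².

0.63 m/s²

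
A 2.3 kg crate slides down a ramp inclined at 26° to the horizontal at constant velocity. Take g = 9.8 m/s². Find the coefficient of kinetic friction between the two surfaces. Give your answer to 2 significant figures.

At constant velocity the net force along the incline is zero: mg sin 26° = μ mg cos 26°.
So μ = tan 26° = 0.4384 / 0.8988 = 0.4878.

0.49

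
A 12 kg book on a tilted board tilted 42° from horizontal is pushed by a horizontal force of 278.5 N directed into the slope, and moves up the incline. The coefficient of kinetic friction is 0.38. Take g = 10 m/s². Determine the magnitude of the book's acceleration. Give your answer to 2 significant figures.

1.8 m/s²

The horizontal push has components F cos 42° = 278.5 × 0.7431 = 206.953 N up the incline and F sin 42° = 278.5 × 0.6691 = 186.344 N pressing into the surface.
The normal force is therefore N = mg cos 42° + F sin 42° = 89.172 + 186.344 = 275.516 N, and kinetic friction down the slope is μN = 0.38 × 275.516 = 104.696 N.
Along the incline: F cos 42° − mg sin 42° − μN = ma, so 206.953 − 80.292 − 104.696 = 12 a, giving a = 1.8304 m/s².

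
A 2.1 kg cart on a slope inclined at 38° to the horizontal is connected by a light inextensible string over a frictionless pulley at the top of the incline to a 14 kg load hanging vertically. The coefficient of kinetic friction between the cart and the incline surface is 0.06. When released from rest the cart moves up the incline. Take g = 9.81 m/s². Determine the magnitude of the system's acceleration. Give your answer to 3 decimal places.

7.682 m/s²

For the cart on the incline: the weight component along the slope is m₁g sin 38° = 2.1 × 9.81 × 0.6157 = 12.684 N and the normal force is N = m₁g cos 38° = 16.234 N.
Kinetic friction opposes the cart's motion up the incline: f = μN = 0.06 × 16.234 = 0.974 N acting down the slope.
Newton's second law for the cart (up-slope positive): T − 12.684 − 0.974 = 2.1 a. For the hanging load (downward positive): 14 × 9.81 − T = 14 a.
Adding the two equations eliminates T: 123.682 = 16.1 a, so a = 7.6821 m/s².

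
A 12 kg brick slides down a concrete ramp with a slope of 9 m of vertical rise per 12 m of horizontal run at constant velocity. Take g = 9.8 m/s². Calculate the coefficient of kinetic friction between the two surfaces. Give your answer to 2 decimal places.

At constant velocity the net force along the incline is zero: mg sin 36.87° = μ mg cos 36.87°.
So μ = tan 36.87° = 0.6000 / 0.8000 = 0.7500.

0.75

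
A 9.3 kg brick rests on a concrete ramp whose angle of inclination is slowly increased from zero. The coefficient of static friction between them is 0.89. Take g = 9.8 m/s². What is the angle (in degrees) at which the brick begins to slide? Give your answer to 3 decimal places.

41.669°

At the threshold of sliding, static friction is at its maximum μ_s N and exactly balances the weight component along the incline: mg sin θ = μ_s mg cos θ.
Hence tan θ = μ_s = 0.89, so θ = arctan(0.89) = 41.6691°.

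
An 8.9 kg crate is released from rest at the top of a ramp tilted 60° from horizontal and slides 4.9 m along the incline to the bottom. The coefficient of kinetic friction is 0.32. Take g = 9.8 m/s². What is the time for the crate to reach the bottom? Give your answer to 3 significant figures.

1.19 s

The weight component along the incline is mg sin 60° = 75.535 N and the normal force is N = mg cos 60° = 43.610 N.
Friction up the slope is f = μN = 0.32 × 43.610 = 13.955 N, so the net downslope force is 75.535 − 13.955 = 61.580 N and a = 61.580 / 8.9 = 6.9191 m/s².
Starting from rest, L = ½at², so t = √(2L/a) = √(2 × 4.9 / 6.9191) = 1.1901 s.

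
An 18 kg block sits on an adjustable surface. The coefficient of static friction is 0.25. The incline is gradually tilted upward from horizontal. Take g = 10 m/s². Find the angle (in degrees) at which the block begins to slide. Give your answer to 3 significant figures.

14.0°

At the threshold of sliding, static friction is at its maximum μ_s N and exactly balances the weight component along the incline: mg sin θ = μ_s mg cos θ.
Hence tan θ = μ_s = 0.25, so θ = arctan(0.25) = 14.0362°.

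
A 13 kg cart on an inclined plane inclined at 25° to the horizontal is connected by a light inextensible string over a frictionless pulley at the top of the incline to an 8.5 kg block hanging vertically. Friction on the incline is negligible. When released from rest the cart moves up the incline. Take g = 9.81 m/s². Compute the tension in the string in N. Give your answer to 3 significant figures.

71.7 N

For the cart on the incline: the weight component along the slope is m₁g sin 25° = 13 × 9.81 × 0.4226 = 53.894 N and the normal force is N = m₁g cos 25° = 115.581 N.
Newton's second law for the cart (up-slope positive): T − 53.894 = 13 a. For the hanging block (downward positive): 8.5 × 9.81 − T = 8.5 a.
Adding the two equations eliminates T: 29.491 = 21.5 a, so a = 1.3717 m/s².
Then from the hanging block's equation, T = 8.5 × (9.81 − 1.3717) = 71.726 N.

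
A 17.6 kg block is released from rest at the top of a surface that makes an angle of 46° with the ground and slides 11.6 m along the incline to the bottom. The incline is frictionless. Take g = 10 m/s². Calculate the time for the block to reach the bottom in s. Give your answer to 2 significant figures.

1.8 s

The weight component along the incline is mg sin 46° = 126.604 N and the normal force is N = mg cos 46° = 122.260 N.
With no friction, a = g sin 46° = 7.1934 m/s².
Starting from rest, L = ½at², so t = √(2L/a) = √(2 × 11.6 / 7.1934) = 1.7959 s.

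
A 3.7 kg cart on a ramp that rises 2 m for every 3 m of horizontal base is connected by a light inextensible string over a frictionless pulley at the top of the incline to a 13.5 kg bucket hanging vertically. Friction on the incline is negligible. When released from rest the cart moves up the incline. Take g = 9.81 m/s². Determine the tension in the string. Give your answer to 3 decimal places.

44.292 N

For the cart on the incline: the weight component along the slope is m₁g sin 33.69° = 3.7 × 9.81 × 0.5547 = 20.134 N and the normal force is N = m₁g cos 33.69° = 30.201 N.
Newton's second law for the cart (up-slope positive): T − 20.134 = 3.7 a. For the hanging bucket (downward positive): 13.5 × 9.81 − T = 13.5 a.
Adding the two equations eliminates T: 112.301 = 17.2 a, so a = 6.5291 m/s².
Then from the hanging bucket's equation, T = 13.5 × (9.81 − 6.5291) = 44.292 N.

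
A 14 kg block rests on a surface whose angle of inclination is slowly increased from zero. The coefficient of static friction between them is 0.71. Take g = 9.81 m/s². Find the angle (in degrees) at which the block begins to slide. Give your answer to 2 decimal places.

35.37°

At the threshold of sliding, static friction is at its maximum μ_s N and exactly balances the weight component along the incline: mg sin θ = μ_s mg cos θ.
Hence tan θ = μ_s = 0.71, so θ = arctan(0.71) = 35.3748°.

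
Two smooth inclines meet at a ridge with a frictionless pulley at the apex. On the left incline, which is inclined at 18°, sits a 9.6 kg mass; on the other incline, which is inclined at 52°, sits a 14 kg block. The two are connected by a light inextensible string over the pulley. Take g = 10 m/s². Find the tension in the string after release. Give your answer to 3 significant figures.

Resolve each weight along its own incline: the 9.6 kg mass has component 9.6 × 10 × sin 18° = 29.666 N down its slope, and the 14 kg mass has 14 × 10 × sin 52° = 110.322 N down its slope.
The 14 kg side's 110.322 N exceeds the other side's 29.666 N, so that mass slides down and the 9.6 kg mass slides up. Taking that direction as positive, Newton's second law for the whole system gives 110.322 − 29.666 = (9.6 + 14) a, so a = 80.656 / 23.6 = 3.4176 m/s².
For the 9.6 kg mass (up-slope positive): T − 29.666 = 9.6 × 3.4176, so T = 62.475 N.

62.5 N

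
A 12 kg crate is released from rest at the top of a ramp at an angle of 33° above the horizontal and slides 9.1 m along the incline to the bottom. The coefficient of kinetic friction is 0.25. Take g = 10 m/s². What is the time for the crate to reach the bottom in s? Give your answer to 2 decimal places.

The weight component along the incline is mg sin 33° = 65.357 N and the normal force is N = mg cos 33° = 100.640 N.
Friction up the slope is f = μN = 0.25 × 100.640 = 25.160 N, so the net downslope force is 65.357 − 25.160 = 40.197 N and a = 40.197 / 12 = 3.3498 m/s².
Starting from rest, L = ½at², so t = √(2L/a) = √(2 × 9.1 / 3.3498) = 2.3309 s.

2.33 s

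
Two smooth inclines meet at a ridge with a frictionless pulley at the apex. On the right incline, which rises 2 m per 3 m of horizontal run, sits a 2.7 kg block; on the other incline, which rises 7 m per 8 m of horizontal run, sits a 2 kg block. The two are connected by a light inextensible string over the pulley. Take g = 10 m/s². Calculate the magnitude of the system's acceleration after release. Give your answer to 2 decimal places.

Resolve each weight along its own incline: the 2.7 kg mass has component 2.7 × 10 × sin 33.69° = 14.977 N down its slope, and the 2 kg mass has 2 × 10 × sin 41.19° = 13.170 N down its slope.
The 2.7 kg side's 14.977 N exceeds the other side's 13.170 N, so that mass slides down and the 2 kg mass slides up. Taking that direction as positive, Newton's second law for the whole system gives 14.977 − 13.170 = (2.7 + 2) a, so a = 1.807 / 4.7 = 0.3845 m/s².

0.38 m/s²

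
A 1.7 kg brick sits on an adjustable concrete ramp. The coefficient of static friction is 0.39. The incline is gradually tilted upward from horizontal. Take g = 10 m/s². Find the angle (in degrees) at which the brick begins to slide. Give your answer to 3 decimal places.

At the threshold of sliding, static friction is at its maximum μ_s N and exactly balances the weight component along the incline: mg sin θ = μ_s mg cos θ.
Hence tan θ = μ_s = 0.39, so θ = arctan(0.39) = 21.3058°.

21.306°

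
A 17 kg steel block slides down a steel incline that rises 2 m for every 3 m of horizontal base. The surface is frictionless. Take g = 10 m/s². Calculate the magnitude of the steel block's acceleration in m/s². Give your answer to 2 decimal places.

5.55 m/s²

Resolving the weight along the incline: the component pulling the steel block down the slope is mg sin 33.69° = 17 × 10 × 0.5547 = 94.299 N, and the normal force is N = mg cos 33.69° = 17 × 10 × 0.8321 = 141.457 N.
With no friction the net force along the incline is 94.299 N, so a = g sin 33.69° = 94.299 / 17 = 5.5470 m/s².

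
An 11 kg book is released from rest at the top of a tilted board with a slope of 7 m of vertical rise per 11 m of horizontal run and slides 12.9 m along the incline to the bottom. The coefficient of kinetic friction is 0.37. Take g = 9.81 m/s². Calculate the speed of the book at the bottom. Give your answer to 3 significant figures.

7.54 m/s

The weight component along the incline is mg sin 32.47° = 57.934 N and the normal force is N = mg cos 32.47° = 91.040 N.
Friction up the slope is f = μN = 0.37 × 91.040 = 33.685 N, so the net downslope force is 57.934 − 33.685 = 24.249 N and a = 24.249 / 11 = 2.2045 m/s².
Starting from rest over a distance of 12.9 m, v² = 2aL = 2 × 2.2045 × 12.9 = 56.8761, so v = 7.5416 m/s.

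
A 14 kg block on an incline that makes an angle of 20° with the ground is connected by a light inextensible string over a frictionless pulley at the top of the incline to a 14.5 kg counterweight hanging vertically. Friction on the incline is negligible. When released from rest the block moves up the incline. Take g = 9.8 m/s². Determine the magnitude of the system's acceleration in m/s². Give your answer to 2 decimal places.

For the block on the incline: the weight component along the slope is m₁g sin 20° = 14 × 9.8 × 0.3420 = 46.922 N and the normal force is N = m₁g cos 20° = 128.926 N.
Newton's second law for the block (up-slope positive): T − 46.922 = 14 a. For the hanging counterweight (downward positive): 14.5 × 9.8 − T = 14.5 a.
Adding the two equations eliminates T: 95.178 = 28.5 a, so a = 3.3396 m/s².

3.34 m/s²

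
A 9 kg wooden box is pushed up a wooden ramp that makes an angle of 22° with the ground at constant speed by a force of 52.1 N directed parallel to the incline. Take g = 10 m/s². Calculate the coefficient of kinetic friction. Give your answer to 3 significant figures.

At constant speed ΣF = 0 along the incline. The applied 52.1 N acts up the slope; the weight component mg sin 22° = 33.715 N and kinetic friction μN both act down the slope.
So 52.1 = 33.715 + μ × 83.447, giving μ = (52.1 − 33.715) / 83.447 = 0.2203.

0.220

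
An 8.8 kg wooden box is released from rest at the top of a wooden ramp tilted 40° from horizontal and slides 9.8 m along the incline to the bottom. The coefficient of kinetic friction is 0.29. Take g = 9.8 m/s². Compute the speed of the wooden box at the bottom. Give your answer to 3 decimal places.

8.989 m/s

The weight component along the incline is mg sin 40° = 55.434 N and the normal force is N = mg cos 40° = 66.064 N.
Friction up the slope is f = μN = 0.29 × 66.064 = 19.159 N, so the net downslope force is 55.434 − 19.159 = 36.275 N and a = 36.275 / 8.8 = 4.1222 m/s².
Starting from rest over a distance of 9.8 m, v² = 2aL = 2 × 4.1222 × 9.8 = 80.7951, so v = 8.9886 m/s.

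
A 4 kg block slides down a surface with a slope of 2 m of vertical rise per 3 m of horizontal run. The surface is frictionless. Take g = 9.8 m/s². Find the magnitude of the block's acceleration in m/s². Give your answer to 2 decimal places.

5.44 m/s²

Resolving the weight along the incline: the component pulling the block down the slope is mg sin 33.69° = 4 × 9.8 × 0.5547 = 21.744 N, and the normal force is N = mg cos 33.69° = 4 × 9.8 × 0.8321 = 32.618 N.
With no friction the net force along the incline is 21.744 N, so a = g sin 33.69° = 21.744 / 4 = 5.4360 m/s².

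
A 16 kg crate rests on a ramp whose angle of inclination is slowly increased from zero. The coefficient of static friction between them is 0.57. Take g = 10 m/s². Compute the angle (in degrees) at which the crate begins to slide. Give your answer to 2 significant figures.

30°

At the threshold of sliding, static friction is at its maximum μ_s N and exactly balances the weight component along the incline: mg sin θ = μ_s mg cos θ.
Hence tan θ = μ_s = 0.57, so θ = arctan(0.57) = 29.6831°.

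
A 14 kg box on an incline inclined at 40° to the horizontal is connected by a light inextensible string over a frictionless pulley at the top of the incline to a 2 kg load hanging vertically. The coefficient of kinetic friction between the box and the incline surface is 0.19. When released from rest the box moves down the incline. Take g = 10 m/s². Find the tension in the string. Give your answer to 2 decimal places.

For the box on the incline: the weight component along the slope is m₁g sin 40° = 14 × 10 × 0.6428 = 89.992 N and the normal force is N = m₁g cos 40° = 107.246 N.
Kinetic friction opposes the box's motion down the incline: f = μN = 0.19 × 107.246 = 20.377 N acting up the slope.
Newton's second law for the box (down-slope positive): 89.992 − 20.377 − T = 14 a. For the hanging load (upward positive): T − 2 × 10 = 2 a.
Adding the two equations eliminates T: 49.615 = 16 a, so a = 3.1009 m/s².
Then from the hanging load's equation, T = 2 × (10 + 3.1009) = 26.202 N.

26.20 N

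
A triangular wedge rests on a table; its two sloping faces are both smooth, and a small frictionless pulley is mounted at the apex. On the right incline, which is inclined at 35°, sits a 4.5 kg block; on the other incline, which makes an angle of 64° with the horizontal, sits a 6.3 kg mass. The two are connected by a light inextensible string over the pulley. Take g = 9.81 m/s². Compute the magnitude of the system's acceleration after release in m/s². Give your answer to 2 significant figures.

Resolve each weight along its own incline: the 4.5 kg mass has component 4.5 × 9.81 × sin 35° = 25.321 N down its slope, and the 6.3 kg mass has 6.3 × 9.81 × sin 64° = 55.548 N down its slope.
The 6.3 kg side's 55.548 N exceeds the other side's 25.321 N, so that mass slides down and the 4.5 kg mass slides up. Taking that direction as positive, Newton's second law for the whole system gives 55.548 − 25.321 = (4.5 + 6.3) a, so a = 30.227 / 10.8 = 2.7988 m/s².

2.8 m/s²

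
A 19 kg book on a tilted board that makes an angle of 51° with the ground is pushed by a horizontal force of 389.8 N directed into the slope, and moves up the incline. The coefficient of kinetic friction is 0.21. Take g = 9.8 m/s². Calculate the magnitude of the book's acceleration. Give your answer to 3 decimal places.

0.652 m/s²

The horizontal push has components F cos 51° = 389.8 × 0.6293 = 245.301 N up the incline and F sin 51° = 389.8 × 0.7771 = 302.914 N pressing into the surface.
The normal force is therefore N = mg cos 51° + F sin 51° = 117.176 + 302.914 = 420.090 N, and kinetic friction down the slope is μN = 0.21 × 420.090 = 88.219 N.
Along the incline: F cos 51° − mg sin 51° − μN = ma, so 245.301 − 144.696 − 88.219 = 19 a, giving a = 0.6519 m/s².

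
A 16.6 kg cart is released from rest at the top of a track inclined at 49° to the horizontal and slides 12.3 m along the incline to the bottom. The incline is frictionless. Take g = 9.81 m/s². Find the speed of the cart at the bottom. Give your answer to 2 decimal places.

13.50 m/s

The weight component along the incline is mg sin 49° = 122.901 N and the normal force is N = mg cos 49° = 106.837 N.
With no friction, a = g sin 49° = 7.4037 m/s².
Starting from rest over a distance of 12.3 m, v² = 2aL = 2 × 7.4037 × 12.3 = 182.1310, so v = 13.4956 m/s.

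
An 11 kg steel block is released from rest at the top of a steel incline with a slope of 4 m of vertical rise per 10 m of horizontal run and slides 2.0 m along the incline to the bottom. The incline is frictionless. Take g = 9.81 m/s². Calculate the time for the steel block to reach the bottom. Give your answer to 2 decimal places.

1.05 s

The weight component along the incline is mg sin 21.80° = 40.077 N and the normal force is N = mg cos 21.80° = 100.192 N.
With no friction, a = g sin 21.80° = 3.6433 m/s².
Starting from rest, L = ½at², so t = √(2L/a) = √(2 × 2.0 / 3.6433) = 1.0478 s.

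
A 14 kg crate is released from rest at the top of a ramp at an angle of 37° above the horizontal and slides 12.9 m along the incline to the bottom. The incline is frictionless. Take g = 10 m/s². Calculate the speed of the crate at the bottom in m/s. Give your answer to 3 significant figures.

The weight component along the incline is mg sin 37° = 84.254 N and the normal force is N = mg cos 37° = 111.809 N.
With no friction, a = g sin 37° = 6.0182 m/s².
Starting from rest over a distance of 12.9 m, v² = 2aL = 2 × 6.0182 × 12.9 = 155.2696, so v = 12.4607 m/s.

12.5 m/s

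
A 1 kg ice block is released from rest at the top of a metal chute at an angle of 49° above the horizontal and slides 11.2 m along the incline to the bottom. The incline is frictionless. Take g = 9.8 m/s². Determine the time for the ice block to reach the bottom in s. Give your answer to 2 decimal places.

1.74 s

The weight component along the incline is mg sin 49° = 7.396 N and the normal force is N = mg cos 49° = 6.429 N.
With no friction, a = g sin 49° = 7.3962 m/s².
Starting from rest, L = ½at², so t = √(2L/a) = √(2 × 11.2 / 7.3962) = 1.7403 s.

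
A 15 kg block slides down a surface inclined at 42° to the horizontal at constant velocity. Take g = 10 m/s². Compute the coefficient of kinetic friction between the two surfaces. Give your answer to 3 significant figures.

At constant velocity the net force along the incline is zero: mg sin 42° = μ mg cos 42°.
So μ = tan 42° = 0.6691 / 0.7431 = 0.9004.

0.900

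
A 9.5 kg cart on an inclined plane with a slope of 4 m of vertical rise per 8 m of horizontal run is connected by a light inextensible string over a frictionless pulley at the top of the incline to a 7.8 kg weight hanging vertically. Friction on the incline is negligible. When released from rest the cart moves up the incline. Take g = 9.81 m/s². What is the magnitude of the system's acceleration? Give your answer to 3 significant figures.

2.01 m/s²

For the cart on the incline: the weight component along the slope is m₁g sin 26.57° = 9.5 × 9.81 × 0.4472 = 41.677 N and the normal force is N = m₁g cos 26.57° = 83.356 N.
Newton's second law for the cart (up-slope positive): T − 41.677 = 9.5 a. For the hanging weight (downward positive): 7.8 × 9.81 − T = 7.8 a.
Adding the two equations eliminates T: 34.841 = 17.3 a, so a = 2.0139 m/s².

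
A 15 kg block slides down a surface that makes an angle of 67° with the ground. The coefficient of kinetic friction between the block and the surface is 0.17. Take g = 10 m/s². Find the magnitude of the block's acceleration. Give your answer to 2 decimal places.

Resolving the weight along the incline: the component pulling the block down the slope is mg sin 67° = 15 × 10 × 0.9205 = 138.075 N, and the normal force is N = mg cos 67° = 15 × 10 × 0.3907 = 58.605 N.
Kinetic friction acts up the slope with magnitude f = μN = 0.17 × 58.605 = 9.963 N.
Net force along the incline is 138.075 − 9.963 = 128.112 N, so a = 128.112 / 15 = 8.5408 m/s².

8.54 m/s²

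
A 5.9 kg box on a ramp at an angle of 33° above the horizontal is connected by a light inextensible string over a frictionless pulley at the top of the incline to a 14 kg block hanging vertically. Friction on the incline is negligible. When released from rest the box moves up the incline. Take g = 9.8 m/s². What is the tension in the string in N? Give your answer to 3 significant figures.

For the box on the incline: the weight component along the slope is m₁g sin 33° = 5.9 × 9.8 × 0.5446 = 31.489 N and the normal force is N = m₁g cos 33° = 48.492 N.
Newton's second law for the box (up-slope positive): T − 31.489 = 5.9 a. For the hanging block (downward positive): 14 × 9.8 − T = 14 a.
Adding the two equations eliminates T: 105.711 = 19.9 a, so a = 5.3121 m/s².
Then from the hanging block's equation, T = 14 × (9.8 − 5.3121) = 62.831 N.

62.8 N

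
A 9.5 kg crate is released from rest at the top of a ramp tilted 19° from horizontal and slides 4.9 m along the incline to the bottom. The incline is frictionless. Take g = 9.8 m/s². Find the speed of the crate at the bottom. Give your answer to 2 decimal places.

5.59 m/s

The weight component along the incline is mg sin 19° = 30.310 N and the normal force is N = mg cos 19° = 88.028 N.
With no friction, a = g sin 19° = 3.1906 m/s².
Starting from rest over a distance of 4.9 m, v² = 2aL = 2 × 3.1906 × 4.9 = 31.2679, so v = 5.5918 m/s.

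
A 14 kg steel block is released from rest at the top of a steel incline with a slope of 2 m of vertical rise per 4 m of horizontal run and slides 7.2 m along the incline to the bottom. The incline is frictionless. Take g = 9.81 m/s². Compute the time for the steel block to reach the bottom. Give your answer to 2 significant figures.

The weight component along the incline is mg sin 26.57° = 61.420 N and the normal force is N = mg cos 26.57° = 122.841 N.
With no friction, a = g sin 26.57° = 4.3872 m/s².
Starting from rest, L = ½at², so t = √(2L/a) = √(2 × 7.2 / 4.3872) = 1.8117 s.

1.8 s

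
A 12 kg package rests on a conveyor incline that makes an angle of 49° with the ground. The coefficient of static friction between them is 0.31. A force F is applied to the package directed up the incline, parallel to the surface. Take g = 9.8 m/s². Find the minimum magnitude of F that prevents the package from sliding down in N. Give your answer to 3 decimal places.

64.837 N

The normal force is N = mg cos 49° = 77.153 N. With F at its minimum the package is on the verge of sliding down, so static friction is at its maximum μ_s N = 0.31 × 77.153 = 23.917 N and acts up the slope.
Equilibrium along the incline: F + μ_s N = mg sin 49°, so F = 88.754 − 23.917 = 64.837 N.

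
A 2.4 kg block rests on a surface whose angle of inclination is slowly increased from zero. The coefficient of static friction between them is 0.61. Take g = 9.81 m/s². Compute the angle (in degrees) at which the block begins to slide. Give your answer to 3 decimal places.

At the threshold of sliding, static friction is at its maximum μ_s N and exactly balances the weight component along the incline: mg sin θ = μ_s mg cos θ.
Hence tan θ = μ_s = 0.61, so θ = arctan(0.61) = 31.3832°.

31.383°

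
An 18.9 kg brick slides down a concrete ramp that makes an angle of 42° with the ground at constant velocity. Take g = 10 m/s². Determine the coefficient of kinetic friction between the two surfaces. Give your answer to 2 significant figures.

At constant velocity the net force along the incline is zero: mg sin 42° = μ mg cos 42°.
So μ = tan 42° = 0.6691 / 0.7431 = 0.9004.

0.90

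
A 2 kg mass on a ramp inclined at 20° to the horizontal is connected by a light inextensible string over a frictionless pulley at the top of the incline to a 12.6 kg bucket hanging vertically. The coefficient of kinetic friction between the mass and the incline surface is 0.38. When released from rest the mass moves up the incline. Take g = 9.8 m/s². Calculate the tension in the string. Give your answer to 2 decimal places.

For the mass on the incline: the weight component along the slope is m₁g sin 20° = 2 × 9.8 × 0.3420 = 6.703 N and the normal force is N = m₁g cos 20° = 18.418 N.
Kinetic friction opposes the mass's motion up the incline: f = μN = 0.38 × 18.418 = 6.999 N acting down the slope.
Newton's second law for the mass (up-slope positive): T − 6.703 − 6.999 = 2 a. For the hanging bucket (downward positive): 12.6 × 9.8 − T = 12.6 a.
Adding the two equations eliminates T: 109.778 = 14.6 a, so a = 7.5190 m/s².
Then from the hanging bucket's equation, T = 12.6 × (9.8 − 7.5190) = 28.741 N.

28.74 N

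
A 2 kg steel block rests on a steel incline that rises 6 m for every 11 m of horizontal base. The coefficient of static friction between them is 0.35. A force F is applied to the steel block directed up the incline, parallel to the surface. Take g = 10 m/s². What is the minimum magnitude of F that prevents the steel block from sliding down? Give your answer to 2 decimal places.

The normal force is N = mg cos 28.61° = 17.558 N. With F at its minimum the steel block is on the verge of sliding down, so static friction is at its maximum μ_s N = 0.35 × 17.558 = 6.145 N and acts up the slope.
Equilibrium along the incline: F + μ_s N = mg sin 28.61°, so F = 9.577 − 6.145 = 3.432 N.

3.43 N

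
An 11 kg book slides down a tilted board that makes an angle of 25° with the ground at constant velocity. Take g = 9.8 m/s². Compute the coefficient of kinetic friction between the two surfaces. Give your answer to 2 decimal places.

At constant velocity the net force along the incline is zero: mg sin 25° = μ mg cos 25°.
So μ = tan 25° = 0.4226 / 0.9063 = 0.4663.

0.47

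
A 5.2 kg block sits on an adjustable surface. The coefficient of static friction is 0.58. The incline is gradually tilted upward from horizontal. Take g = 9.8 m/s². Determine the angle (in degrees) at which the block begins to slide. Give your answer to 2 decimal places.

30.11°

At the threshold of sliding, static friction is at its maximum μ_s N and exactly balances the weight component along the incline: mg sin θ = μ_s mg cos θ.
Hence tan θ = μ_s = 0.58, so θ = arctan(0.58) = 30.1137°.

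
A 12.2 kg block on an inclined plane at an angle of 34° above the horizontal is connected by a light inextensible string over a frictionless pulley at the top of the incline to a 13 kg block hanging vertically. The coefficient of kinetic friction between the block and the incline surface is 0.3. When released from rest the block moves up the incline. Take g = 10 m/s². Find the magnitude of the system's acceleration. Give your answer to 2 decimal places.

For the block on the incline: the weight component along the slope is m₁g sin 34° = 12.2 × 10 × 0.5592 = 68.222 N and the normal force is N = m₁g cos 34° = 101.143 N.
Kinetic friction opposes the block's motion up the incline: f = μN = 0.3 × 101.143 = 30.343 N acting down the slope.
Newton's second law for the block (up-slope positive): T − 68.222 − 30.343 = 12.2 a. For the hanging block (downward positive): 13 × 10 − T = 13 a.
Adding the two equations eliminates T: 31.435 = 25.2 a, so a = 1.2474 m/s².

1.25 m/s²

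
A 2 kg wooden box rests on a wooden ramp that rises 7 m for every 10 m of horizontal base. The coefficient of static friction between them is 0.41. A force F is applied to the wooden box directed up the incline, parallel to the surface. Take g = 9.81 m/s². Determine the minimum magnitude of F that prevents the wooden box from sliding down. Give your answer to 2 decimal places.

4.66 N

The normal force is N = mg cos 34.99° = 16.073 N. With F at its minimum the wooden box is on the verge of sliding down, so static friction is at its maximum μ_s N = 0.41 × 16.073 = 6.590 N and acts up the slope.
Equilibrium along the incline: F + μ_s N = mg sin 34.99°, so F = 11.251 − 6.590 = 4.661 N.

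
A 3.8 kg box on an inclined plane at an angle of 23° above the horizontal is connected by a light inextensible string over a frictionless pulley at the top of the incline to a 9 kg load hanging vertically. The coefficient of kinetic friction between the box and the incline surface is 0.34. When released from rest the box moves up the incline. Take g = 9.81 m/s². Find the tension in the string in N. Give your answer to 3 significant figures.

For the box on the incline: the weight component along the slope is m₁g sin 23° = 3.8 × 9.81 × 0.3907 = 14.565 N and the normal force is N = m₁g cos 23° = 34.315 N.
Kinetic friction opposes the box's motion up the incline: f = μN = 0.34 × 34.315 = 11.667 N acting down the slope.
Newton's second law for the box (up-slope positive): T − 14.565 − 11.667 = 3.8 a. For the hanging load (downward positive): 9 × 9.81 − T = 9 a.
Adding the two equations eliminates T: 62.058 = 12.8 a, so a = 4.8483 m/s².
Then from the hanging load's equation, T = 9 × (9.81 − 4.8483) = 44.655 N.

44.7 N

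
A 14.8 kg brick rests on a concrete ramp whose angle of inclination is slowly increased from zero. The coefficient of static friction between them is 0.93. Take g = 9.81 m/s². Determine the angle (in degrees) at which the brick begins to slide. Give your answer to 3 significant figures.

At the threshold of sliding, static friction is at its maximum μ_s N and exactly balances the weight component along the incline: mg sin θ = μ_s mg cos θ.
Hence tan θ = μ_s = 0.93, so θ = arctan(0.93) = 42.9228°.

42.9°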